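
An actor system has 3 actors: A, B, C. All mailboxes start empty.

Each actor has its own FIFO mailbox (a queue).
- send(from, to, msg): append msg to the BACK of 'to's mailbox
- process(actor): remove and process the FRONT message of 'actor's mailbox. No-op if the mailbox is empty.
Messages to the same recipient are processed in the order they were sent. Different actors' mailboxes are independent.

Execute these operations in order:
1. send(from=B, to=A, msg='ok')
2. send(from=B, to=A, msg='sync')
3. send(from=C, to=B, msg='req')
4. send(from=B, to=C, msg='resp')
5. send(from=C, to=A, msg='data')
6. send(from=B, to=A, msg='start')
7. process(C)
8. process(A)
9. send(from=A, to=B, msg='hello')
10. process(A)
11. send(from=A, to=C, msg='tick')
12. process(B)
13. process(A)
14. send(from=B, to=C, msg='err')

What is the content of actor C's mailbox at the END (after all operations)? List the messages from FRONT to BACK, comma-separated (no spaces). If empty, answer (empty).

Answer: tick,err

Derivation:
After 1 (send(from=B, to=A, msg='ok')): A:[ok] B:[] C:[]
After 2 (send(from=B, to=A, msg='sync')): A:[ok,sync] B:[] C:[]
After 3 (send(from=C, to=B, msg='req')): A:[ok,sync] B:[req] C:[]
After 4 (send(from=B, to=C, msg='resp')): A:[ok,sync] B:[req] C:[resp]
After 5 (send(from=C, to=A, msg='data')): A:[ok,sync,data] B:[req] C:[resp]
After 6 (send(from=B, to=A, msg='start')): A:[ok,sync,data,start] B:[req] C:[resp]
After 7 (process(C)): A:[ok,sync,data,start] B:[req] C:[]
After 8 (process(A)): A:[sync,data,start] B:[req] C:[]
After 9 (send(from=A, to=B, msg='hello')): A:[sync,data,start] B:[req,hello] C:[]
After 10 (process(A)): A:[data,start] B:[req,hello] C:[]
After 11 (send(from=A, to=C, msg='tick')): A:[data,start] B:[req,hello] C:[tick]
After 12 (process(B)): A:[data,start] B:[hello] C:[tick]
After 13 (process(A)): A:[start] B:[hello] C:[tick]
After 14 (send(from=B, to=C, msg='err')): A:[start] B:[hello] C:[tick,err]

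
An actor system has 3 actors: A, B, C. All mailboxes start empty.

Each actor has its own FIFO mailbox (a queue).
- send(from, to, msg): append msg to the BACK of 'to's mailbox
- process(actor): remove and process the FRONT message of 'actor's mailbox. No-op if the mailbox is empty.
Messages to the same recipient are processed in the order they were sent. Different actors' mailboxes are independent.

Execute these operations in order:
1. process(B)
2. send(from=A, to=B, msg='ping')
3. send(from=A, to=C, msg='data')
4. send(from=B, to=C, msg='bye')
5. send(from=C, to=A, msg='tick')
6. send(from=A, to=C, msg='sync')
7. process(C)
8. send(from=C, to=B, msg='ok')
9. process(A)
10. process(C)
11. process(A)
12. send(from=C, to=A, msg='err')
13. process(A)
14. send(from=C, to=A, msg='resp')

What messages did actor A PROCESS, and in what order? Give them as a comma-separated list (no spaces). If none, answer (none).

After 1 (process(B)): A:[] B:[] C:[]
After 2 (send(from=A, to=B, msg='ping')): A:[] B:[ping] C:[]
After 3 (send(from=A, to=C, msg='data')): A:[] B:[ping] C:[data]
After 4 (send(from=B, to=C, msg='bye')): A:[] B:[ping] C:[data,bye]
After 5 (send(from=C, to=A, msg='tick')): A:[tick] B:[ping] C:[data,bye]
After 6 (send(from=A, to=C, msg='sync')): A:[tick] B:[ping] C:[data,bye,sync]
After 7 (process(C)): A:[tick] B:[ping] C:[bye,sync]
After 8 (send(from=C, to=B, msg='ok')): A:[tick] B:[ping,ok] C:[bye,sync]
After 9 (process(A)): A:[] B:[ping,ok] C:[bye,sync]
After 10 (process(C)): A:[] B:[ping,ok] C:[sync]
After 11 (process(A)): A:[] B:[ping,ok] C:[sync]
After 12 (send(from=C, to=A, msg='err')): A:[err] B:[ping,ok] C:[sync]
After 13 (process(A)): A:[] B:[ping,ok] C:[sync]
After 14 (send(from=C, to=A, msg='resp')): A:[resp] B:[ping,ok] C:[sync]

Answer: tick,err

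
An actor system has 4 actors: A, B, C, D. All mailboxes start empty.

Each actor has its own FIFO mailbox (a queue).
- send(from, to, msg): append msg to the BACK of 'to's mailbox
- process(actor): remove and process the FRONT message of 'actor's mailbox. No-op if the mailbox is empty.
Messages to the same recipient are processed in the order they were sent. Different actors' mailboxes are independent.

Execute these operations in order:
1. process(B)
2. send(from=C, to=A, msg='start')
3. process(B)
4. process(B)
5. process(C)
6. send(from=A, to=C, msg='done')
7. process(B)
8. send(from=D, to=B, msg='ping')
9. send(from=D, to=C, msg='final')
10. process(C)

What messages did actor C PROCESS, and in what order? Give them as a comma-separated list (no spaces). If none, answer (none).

After 1 (process(B)): A:[] B:[] C:[] D:[]
After 2 (send(from=C, to=A, msg='start')): A:[start] B:[] C:[] D:[]
After 3 (process(B)): A:[start] B:[] C:[] D:[]
After 4 (process(B)): A:[start] B:[] C:[] D:[]
After 5 (process(C)): A:[start] B:[] C:[] D:[]
After 6 (send(from=A, to=C, msg='done')): A:[start] B:[] C:[done] D:[]
After 7 (process(B)): A:[start] B:[] C:[done] D:[]
After 8 (send(from=D, to=B, msg='ping')): A:[start] B:[ping] C:[done] D:[]
After 9 (send(from=D, to=C, msg='final')): A:[start] B:[ping] C:[done,final] D:[]
After 10 (process(C)): A:[start] B:[ping] C:[final] D:[]

Answer: done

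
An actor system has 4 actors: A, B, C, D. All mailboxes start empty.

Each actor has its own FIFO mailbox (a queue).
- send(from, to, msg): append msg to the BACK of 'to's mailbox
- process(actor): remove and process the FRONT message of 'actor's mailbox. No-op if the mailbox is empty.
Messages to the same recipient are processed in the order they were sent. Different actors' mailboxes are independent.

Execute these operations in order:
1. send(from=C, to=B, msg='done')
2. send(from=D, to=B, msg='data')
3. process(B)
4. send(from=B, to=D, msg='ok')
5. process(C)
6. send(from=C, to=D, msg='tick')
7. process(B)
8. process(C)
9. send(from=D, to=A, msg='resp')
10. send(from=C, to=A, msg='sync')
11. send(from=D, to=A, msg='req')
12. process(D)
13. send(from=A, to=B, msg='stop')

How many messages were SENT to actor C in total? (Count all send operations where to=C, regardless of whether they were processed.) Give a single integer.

Answer: 0

Derivation:
After 1 (send(from=C, to=B, msg='done')): A:[] B:[done] C:[] D:[]
After 2 (send(from=D, to=B, msg='data')): A:[] B:[done,data] C:[] D:[]
After 3 (process(B)): A:[] B:[data] C:[] D:[]
After 4 (send(from=B, to=D, msg='ok')): A:[] B:[data] C:[] D:[ok]
After 5 (process(C)): A:[] B:[data] C:[] D:[ok]
After 6 (send(from=C, to=D, msg='tick')): A:[] B:[data] C:[] D:[ok,tick]
After 7 (process(B)): A:[] B:[] C:[] D:[ok,tick]
After 8 (process(C)): A:[] B:[] C:[] D:[ok,tick]
After 9 (send(from=D, to=A, msg='resp')): A:[resp] B:[] C:[] D:[ok,tick]
After 10 (send(from=C, to=A, msg='sync')): A:[resp,sync] B:[] C:[] D:[ok,tick]
After 11 (send(from=D, to=A, msg='req')): A:[resp,sync,req] B:[] C:[] D:[ok,tick]
After 12 (process(D)): A:[resp,sync,req] B:[] C:[] D:[tick]
After 13 (send(from=A, to=B, msg='stop')): A:[resp,sync,req] B:[stop] C:[] D:[tick]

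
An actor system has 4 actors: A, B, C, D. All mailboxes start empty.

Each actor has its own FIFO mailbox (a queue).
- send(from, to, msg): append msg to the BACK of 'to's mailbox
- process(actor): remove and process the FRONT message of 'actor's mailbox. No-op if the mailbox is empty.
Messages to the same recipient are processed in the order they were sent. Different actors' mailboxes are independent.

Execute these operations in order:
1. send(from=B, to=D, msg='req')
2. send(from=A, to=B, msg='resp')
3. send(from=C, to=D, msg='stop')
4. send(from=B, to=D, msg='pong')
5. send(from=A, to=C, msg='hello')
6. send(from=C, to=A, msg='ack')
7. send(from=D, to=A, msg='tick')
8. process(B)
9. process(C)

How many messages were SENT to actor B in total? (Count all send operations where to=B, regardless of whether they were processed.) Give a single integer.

After 1 (send(from=B, to=D, msg='req')): A:[] B:[] C:[] D:[req]
After 2 (send(from=A, to=B, msg='resp')): A:[] B:[resp] C:[] D:[req]
After 3 (send(from=C, to=D, msg='stop')): A:[] B:[resp] C:[] D:[req,stop]
After 4 (send(from=B, to=D, msg='pong')): A:[] B:[resp] C:[] D:[req,stop,pong]
After 5 (send(from=A, to=C, msg='hello')): A:[] B:[resp] C:[hello] D:[req,stop,pong]
After 6 (send(from=C, to=A, msg='ack')): A:[ack] B:[resp] C:[hello] D:[req,stop,pong]
After 7 (send(from=D, to=A, msg='tick')): A:[ack,tick] B:[resp] C:[hello] D:[req,stop,pong]
After 8 (process(B)): A:[ack,tick] B:[] C:[hello] D:[req,stop,pong]
After 9 (process(C)): A:[ack,tick] B:[] C:[] D:[req,stop,pong]

Answer: 1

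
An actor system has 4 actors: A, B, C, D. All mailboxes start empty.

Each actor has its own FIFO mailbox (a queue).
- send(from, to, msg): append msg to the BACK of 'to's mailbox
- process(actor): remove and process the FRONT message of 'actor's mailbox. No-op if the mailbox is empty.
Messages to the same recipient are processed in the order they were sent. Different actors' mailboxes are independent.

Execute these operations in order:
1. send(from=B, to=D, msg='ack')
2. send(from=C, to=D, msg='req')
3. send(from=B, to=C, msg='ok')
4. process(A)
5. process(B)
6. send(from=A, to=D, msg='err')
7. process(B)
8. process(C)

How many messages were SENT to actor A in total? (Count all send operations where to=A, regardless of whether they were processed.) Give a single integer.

Answer: 0

Derivation:
After 1 (send(from=B, to=D, msg='ack')): A:[] B:[] C:[] D:[ack]
After 2 (send(from=C, to=D, msg='req')): A:[] B:[] C:[] D:[ack,req]
After 3 (send(from=B, to=C, msg='ok')): A:[] B:[] C:[ok] D:[ack,req]
After 4 (process(A)): A:[] B:[] C:[ok] D:[ack,req]
After 5 (process(B)): A:[] B:[] C:[ok] D:[ack,req]
After 6 (send(from=A, to=D, msg='err')): A:[] B:[] C:[ok] D:[ack,req,err]
After 7 (process(B)): A:[] B:[] C:[ok] D:[ack,req,err]
After 8 (process(C)): A:[] B:[] C:[] D:[ack,req,err]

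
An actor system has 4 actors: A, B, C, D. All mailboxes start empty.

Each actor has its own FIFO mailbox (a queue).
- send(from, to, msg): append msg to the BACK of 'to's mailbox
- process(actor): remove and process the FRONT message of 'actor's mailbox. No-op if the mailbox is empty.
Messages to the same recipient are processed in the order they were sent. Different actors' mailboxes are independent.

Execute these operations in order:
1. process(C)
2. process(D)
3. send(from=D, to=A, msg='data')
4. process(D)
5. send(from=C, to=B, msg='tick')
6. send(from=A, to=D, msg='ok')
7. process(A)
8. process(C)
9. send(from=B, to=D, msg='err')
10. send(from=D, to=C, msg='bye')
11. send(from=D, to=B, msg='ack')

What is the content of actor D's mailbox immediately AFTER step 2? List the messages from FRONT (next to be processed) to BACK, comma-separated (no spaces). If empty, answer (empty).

After 1 (process(C)): A:[] B:[] C:[] D:[]
After 2 (process(D)): A:[] B:[] C:[] D:[]

(empty)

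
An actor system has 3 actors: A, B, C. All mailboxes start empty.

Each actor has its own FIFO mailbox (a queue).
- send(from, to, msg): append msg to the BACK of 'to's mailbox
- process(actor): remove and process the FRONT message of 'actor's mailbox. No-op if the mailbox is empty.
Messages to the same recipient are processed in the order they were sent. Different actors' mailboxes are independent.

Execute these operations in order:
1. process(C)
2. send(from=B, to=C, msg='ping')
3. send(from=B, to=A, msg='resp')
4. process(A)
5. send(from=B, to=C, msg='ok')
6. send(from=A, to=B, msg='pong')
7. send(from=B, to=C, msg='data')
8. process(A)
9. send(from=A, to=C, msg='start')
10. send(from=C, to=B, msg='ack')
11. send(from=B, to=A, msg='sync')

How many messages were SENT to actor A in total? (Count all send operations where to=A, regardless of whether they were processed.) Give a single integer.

Answer: 2

Derivation:
After 1 (process(C)): A:[] B:[] C:[]
After 2 (send(from=B, to=C, msg='ping')): A:[] B:[] C:[ping]
After 3 (send(from=B, to=A, msg='resp')): A:[resp] B:[] C:[ping]
After 4 (process(A)): A:[] B:[] C:[ping]
After 5 (send(from=B, to=C, msg='ok')): A:[] B:[] C:[ping,ok]
After 6 (send(from=A, to=B, msg='pong')): A:[] B:[pong] C:[ping,ok]
After 7 (send(from=B, to=C, msg='data')): A:[] B:[pong] C:[ping,ok,data]
After 8 (process(A)): A:[] B:[pong] C:[ping,ok,data]
After 9 (send(from=A, to=C, msg='start')): A:[] B:[pong] C:[ping,ok,data,start]
After 10 (send(from=C, to=B, msg='ack')): A:[] B:[pong,ack] C:[ping,ok,data,start]
After 11 (send(from=B, to=A, msg='sync')): A:[sync] B:[pong,ack] C:[ping,ok,data,start]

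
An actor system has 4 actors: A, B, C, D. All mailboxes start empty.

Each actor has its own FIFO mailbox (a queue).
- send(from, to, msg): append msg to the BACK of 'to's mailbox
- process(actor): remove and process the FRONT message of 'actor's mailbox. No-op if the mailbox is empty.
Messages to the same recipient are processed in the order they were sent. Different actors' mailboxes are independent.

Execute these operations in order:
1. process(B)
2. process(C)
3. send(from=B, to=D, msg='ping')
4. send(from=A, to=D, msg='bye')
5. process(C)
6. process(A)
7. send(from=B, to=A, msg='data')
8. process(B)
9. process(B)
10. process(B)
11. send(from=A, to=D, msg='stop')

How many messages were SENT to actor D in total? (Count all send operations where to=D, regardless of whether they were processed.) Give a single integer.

After 1 (process(B)): A:[] B:[] C:[] D:[]
After 2 (process(C)): A:[] B:[] C:[] D:[]
After 3 (send(from=B, to=D, msg='ping')): A:[] B:[] C:[] D:[ping]
After 4 (send(from=A, to=D, msg='bye')): A:[] B:[] C:[] D:[ping,bye]
After 5 (process(C)): A:[] B:[] C:[] D:[ping,bye]
After 6 (process(A)): A:[] B:[] C:[] D:[ping,bye]
After 7 (send(from=B, to=A, msg='data')): A:[data] B:[] C:[] D:[ping,bye]
After 8 (process(B)): A:[data] B:[] C:[] D:[ping,bye]
After 9 (process(B)): A:[data] B:[] C:[] D:[ping,bye]
After 10 (process(B)): A:[data] B:[] C:[] D:[ping,bye]
After 11 (send(from=A, to=D, msg='stop')): A:[data] B:[] C:[] D:[ping,bye,stop]

Answer: 3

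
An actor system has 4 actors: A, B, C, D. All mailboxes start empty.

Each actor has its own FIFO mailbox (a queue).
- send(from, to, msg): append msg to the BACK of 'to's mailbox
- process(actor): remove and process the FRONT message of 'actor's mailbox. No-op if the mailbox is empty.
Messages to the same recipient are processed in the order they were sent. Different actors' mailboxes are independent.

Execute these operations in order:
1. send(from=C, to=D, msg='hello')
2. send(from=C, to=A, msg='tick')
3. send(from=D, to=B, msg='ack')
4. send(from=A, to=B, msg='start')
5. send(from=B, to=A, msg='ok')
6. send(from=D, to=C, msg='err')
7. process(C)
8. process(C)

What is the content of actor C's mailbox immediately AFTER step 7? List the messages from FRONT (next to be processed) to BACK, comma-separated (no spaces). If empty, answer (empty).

After 1 (send(from=C, to=D, msg='hello')): A:[] B:[] C:[] D:[hello]
After 2 (send(from=C, to=A, msg='tick')): A:[tick] B:[] C:[] D:[hello]
After 3 (send(from=D, to=B, msg='ack')): A:[tick] B:[ack] C:[] D:[hello]
After 4 (send(from=A, to=B, msg='start')): A:[tick] B:[ack,start] C:[] D:[hello]
After 5 (send(from=B, to=A, msg='ok')): A:[tick,ok] B:[ack,start] C:[] D:[hello]
After 6 (send(from=D, to=C, msg='err')): A:[tick,ok] B:[ack,start] C:[err] D:[hello]
After 7 (process(C)): A:[tick,ok] B:[ack,start] C:[] D:[hello]

(empty)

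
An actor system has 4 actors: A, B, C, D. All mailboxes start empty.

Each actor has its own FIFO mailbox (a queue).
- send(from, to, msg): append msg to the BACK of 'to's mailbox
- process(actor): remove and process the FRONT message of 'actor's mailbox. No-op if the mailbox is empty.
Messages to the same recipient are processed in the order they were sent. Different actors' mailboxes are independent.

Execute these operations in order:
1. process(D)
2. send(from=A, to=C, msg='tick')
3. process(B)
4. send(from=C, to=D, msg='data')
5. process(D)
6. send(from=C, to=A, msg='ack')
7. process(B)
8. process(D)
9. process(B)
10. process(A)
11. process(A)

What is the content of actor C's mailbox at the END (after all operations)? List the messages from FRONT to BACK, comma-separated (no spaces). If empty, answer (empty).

Answer: tick

Derivation:
After 1 (process(D)): A:[] B:[] C:[] D:[]
After 2 (send(from=A, to=C, msg='tick')): A:[] B:[] C:[tick] D:[]
After 3 (process(B)): A:[] B:[] C:[tick] D:[]
After 4 (send(from=C, to=D, msg='data')): A:[] B:[] C:[tick] D:[data]
After 5 (process(D)): A:[] B:[] C:[tick] D:[]
After 6 (send(from=C, to=A, msg='ack')): A:[ack] B:[] C:[tick] D:[]
After 7 (process(B)): A:[ack] B:[] C:[tick] D:[]
After 8 (process(D)): A:[ack] B:[] C:[tick] D:[]
After 9 (process(B)): A:[ack] B:[] C:[tick] D:[]
After 10 (process(A)): A:[] B:[] C:[tick] D:[]
After 11 (process(A)): A:[] B:[] C:[tick] D:[]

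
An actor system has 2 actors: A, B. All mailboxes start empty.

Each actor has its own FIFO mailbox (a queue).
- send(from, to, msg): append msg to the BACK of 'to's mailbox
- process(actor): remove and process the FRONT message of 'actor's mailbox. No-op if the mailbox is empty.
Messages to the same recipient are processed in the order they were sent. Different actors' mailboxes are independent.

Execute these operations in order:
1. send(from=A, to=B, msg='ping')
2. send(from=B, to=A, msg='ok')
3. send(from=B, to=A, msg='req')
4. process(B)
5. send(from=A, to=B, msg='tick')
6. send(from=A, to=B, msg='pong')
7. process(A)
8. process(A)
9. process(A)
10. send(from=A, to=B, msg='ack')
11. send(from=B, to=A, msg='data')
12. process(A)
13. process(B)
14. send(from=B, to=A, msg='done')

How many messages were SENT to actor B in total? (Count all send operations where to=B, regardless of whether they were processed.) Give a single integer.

After 1 (send(from=A, to=B, msg='ping')): A:[] B:[ping]
After 2 (send(from=B, to=A, msg='ok')): A:[ok] B:[ping]
After 3 (send(from=B, to=A, msg='req')): A:[ok,req] B:[ping]
After 4 (process(B)): A:[ok,req] B:[]
After 5 (send(from=A, to=B, msg='tick')): A:[ok,req] B:[tick]
After 6 (send(from=A, to=B, msg='pong')): A:[ok,req] B:[tick,pong]
After 7 (process(A)): A:[req] B:[tick,pong]
After 8 (process(A)): A:[] B:[tick,pong]
After 9 (process(A)): A:[] B:[tick,pong]
After 10 (send(from=A, to=B, msg='ack')): A:[] B:[tick,pong,ack]
After 11 (send(from=B, to=A, msg='data')): A:[data] B:[tick,pong,ack]
After 12 (process(A)): A:[] B:[tick,pong,ack]
After 13 (process(B)): A:[] B:[pong,ack]
After 14 (send(from=B, to=A, msg='done')): A:[done] B:[pong,ack]

Answer: 4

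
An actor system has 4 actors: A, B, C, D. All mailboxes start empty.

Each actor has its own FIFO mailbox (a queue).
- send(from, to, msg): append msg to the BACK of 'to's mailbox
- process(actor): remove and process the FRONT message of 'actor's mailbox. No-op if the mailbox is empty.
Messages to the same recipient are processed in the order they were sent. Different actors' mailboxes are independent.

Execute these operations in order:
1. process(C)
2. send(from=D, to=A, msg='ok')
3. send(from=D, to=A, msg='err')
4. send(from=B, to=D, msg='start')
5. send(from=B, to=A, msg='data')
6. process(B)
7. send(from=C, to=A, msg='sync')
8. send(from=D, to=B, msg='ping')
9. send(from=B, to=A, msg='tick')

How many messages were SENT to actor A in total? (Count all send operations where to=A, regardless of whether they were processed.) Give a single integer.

Answer: 5

Derivation:
After 1 (process(C)): A:[] B:[] C:[] D:[]
After 2 (send(from=D, to=A, msg='ok')): A:[ok] B:[] C:[] D:[]
After 3 (send(from=D, to=A, msg='err')): A:[ok,err] B:[] C:[] D:[]
After 4 (send(from=B, to=D, msg='start')): A:[ok,err] B:[] C:[] D:[start]
After 5 (send(from=B, to=A, msg='data')): A:[ok,err,data] B:[] C:[] D:[start]
After 6 (process(B)): A:[ok,err,data] B:[] C:[] D:[start]
After 7 (send(from=C, to=A, msg='sync')): A:[ok,err,data,sync] B:[] C:[] D:[start]
After 8 (send(from=D, to=B, msg='ping')): A:[ok,err,data,sync] B:[ping] C:[] D:[start]
After 9 (send(from=B, to=A, msg='tick')): A:[ok,err,data,sync,tick] B:[ping] C:[] D:[start]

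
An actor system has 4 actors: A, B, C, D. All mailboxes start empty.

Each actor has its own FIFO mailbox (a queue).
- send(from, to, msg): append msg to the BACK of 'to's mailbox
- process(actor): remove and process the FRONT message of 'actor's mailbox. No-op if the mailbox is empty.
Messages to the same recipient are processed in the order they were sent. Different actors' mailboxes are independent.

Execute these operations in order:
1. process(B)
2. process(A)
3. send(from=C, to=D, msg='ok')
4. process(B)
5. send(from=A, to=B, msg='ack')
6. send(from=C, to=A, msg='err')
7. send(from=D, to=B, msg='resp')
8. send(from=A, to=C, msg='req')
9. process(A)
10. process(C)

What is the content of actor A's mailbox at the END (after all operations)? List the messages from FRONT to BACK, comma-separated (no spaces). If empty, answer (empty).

After 1 (process(B)): A:[] B:[] C:[] D:[]
After 2 (process(A)): A:[] B:[] C:[] D:[]
After 3 (send(from=C, to=D, msg='ok')): A:[] B:[] C:[] D:[ok]
After 4 (process(B)): A:[] B:[] C:[] D:[ok]
After 5 (send(from=A, to=B, msg='ack')): A:[] B:[ack] C:[] D:[ok]
After 6 (send(from=C, to=A, msg='err')): A:[err] B:[ack] C:[] D:[ok]
After 7 (send(from=D, to=B, msg='resp')): A:[err] B:[ack,resp] C:[] D:[ok]
After 8 (send(from=A, to=C, msg='req')): A:[err] B:[ack,resp] C:[req] D:[ok]
After 9 (process(A)): A:[] B:[ack,resp] C:[req] D:[ok]
After 10 (process(C)): A:[] B:[ack,resp] C:[] D:[ok]

Answer: (empty)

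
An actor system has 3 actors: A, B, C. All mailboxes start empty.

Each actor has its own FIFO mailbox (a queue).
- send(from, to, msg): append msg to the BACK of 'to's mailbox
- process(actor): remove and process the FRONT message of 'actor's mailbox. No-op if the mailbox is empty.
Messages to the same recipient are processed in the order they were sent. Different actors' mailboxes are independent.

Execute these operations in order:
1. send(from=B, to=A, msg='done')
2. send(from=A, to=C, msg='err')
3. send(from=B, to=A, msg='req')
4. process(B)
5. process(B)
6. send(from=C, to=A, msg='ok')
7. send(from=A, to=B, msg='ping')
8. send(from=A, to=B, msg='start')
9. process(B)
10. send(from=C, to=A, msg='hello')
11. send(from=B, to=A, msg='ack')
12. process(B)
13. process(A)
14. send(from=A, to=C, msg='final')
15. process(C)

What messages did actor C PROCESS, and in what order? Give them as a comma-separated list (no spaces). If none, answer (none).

Answer: err

Derivation:
After 1 (send(from=B, to=A, msg='done')): A:[done] B:[] C:[]
After 2 (send(from=A, to=C, msg='err')): A:[done] B:[] C:[err]
After 3 (send(from=B, to=A, msg='req')): A:[done,req] B:[] C:[err]
After 4 (process(B)): A:[done,req] B:[] C:[err]
After 5 (process(B)): A:[done,req] B:[] C:[err]
After 6 (send(from=C, to=A, msg='ok')): A:[done,req,ok] B:[] C:[err]
After 7 (send(from=A, to=B, msg='ping')): A:[done,req,ok] B:[ping] C:[err]
After 8 (send(from=A, to=B, msg='start')): A:[done,req,ok] B:[ping,start] C:[err]
After 9 (process(B)): A:[done,req,ok] B:[start] C:[err]
After 10 (send(from=C, to=A, msg='hello')): A:[done,req,ok,hello] B:[start] C:[err]
After 11 (send(from=B, to=A, msg='ack')): A:[done,req,ok,hello,ack] B:[start] C:[err]
After 12 (process(B)): A:[done,req,ok,hello,ack] B:[] C:[err]
After 13 (process(A)): A:[req,ok,hello,ack] B:[] C:[err]
After 14 (send(from=A, to=C, msg='final')): A:[req,ok,hello,ack] B:[] C:[err,final]
After 15 (process(C)): A:[req,ok,hello,ack] B:[] C:[final]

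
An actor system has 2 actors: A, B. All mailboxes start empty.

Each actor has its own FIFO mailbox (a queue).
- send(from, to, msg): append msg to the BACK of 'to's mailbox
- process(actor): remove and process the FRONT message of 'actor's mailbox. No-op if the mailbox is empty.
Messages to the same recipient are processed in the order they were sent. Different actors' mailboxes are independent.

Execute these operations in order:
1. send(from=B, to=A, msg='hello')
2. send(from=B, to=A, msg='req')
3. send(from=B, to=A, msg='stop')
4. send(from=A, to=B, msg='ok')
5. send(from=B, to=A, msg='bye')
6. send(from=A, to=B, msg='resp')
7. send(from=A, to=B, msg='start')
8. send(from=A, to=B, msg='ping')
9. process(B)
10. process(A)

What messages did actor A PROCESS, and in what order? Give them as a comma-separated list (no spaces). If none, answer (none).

Answer: hello

Derivation:
After 1 (send(from=B, to=A, msg='hello')): A:[hello] B:[]
After 2 (send(from=B, to=A, msg='req')): A:[hello,req] B:[]
After 3 (send(from=B, to=A, msg='stop')): A:[hello,req,stop] B:[]
After 4 (send(from=A, to=B, msg='ok')): A:[hello,req,stop] B:[ok]
After 5 (send(from=B, to=A, msg='bye')): A:[hello,req,stop,bye] B:[ok]
After 6 (send(from=A, to=B, msg='resp')): A:[hello,req,stop,bye] B:[ok,resp]
After 7 (send(from=A, to=B, msg='start')): A:[hello,req,stop,bye] B:[ok,resp,start]
After 8 (send(from=A, to=B, msg='ping')): A:[hello,req,stop,bye] B:[ok,resp,start,ping]
After 9 (process(B)): A:[hello,req,stop,bye] B:[resp,start,ping]
After 10 (process(A)): A:[req,stop,bye] B:[resp,start,ping]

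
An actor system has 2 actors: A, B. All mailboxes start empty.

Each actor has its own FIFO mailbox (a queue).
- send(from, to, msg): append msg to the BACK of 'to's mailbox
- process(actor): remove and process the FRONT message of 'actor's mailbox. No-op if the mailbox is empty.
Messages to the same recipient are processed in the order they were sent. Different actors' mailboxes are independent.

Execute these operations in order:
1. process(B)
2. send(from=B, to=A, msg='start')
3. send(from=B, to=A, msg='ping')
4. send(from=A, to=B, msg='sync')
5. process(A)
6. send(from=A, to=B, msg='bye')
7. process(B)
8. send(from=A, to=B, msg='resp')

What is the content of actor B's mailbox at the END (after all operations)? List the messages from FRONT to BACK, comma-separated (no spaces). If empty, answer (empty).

Answer: bye,resp

Derivation:
After 1 (process(B)): A:[] B:[]
After 2 (send(from=B, to=A, msg='start')): A:[start] B:[]
After 3 (send(from=B, to=A, msg='ping')): A:[start,ping] B:[]
After 4 (send(from=A, to=B, msg='sync')): A:[start,ping] B:[sync]
After 5 (process(A)): A:[ping] B:[sync]
After 6 (send(from=A, to=B, msg='bye')): A:[ping] B:[sync,bye]
After 7 (process(B)): A:[ping] B:[bye]
After 8 (send(from=A, to=B, msg='resp')): A:[ping] B:[bye,resp]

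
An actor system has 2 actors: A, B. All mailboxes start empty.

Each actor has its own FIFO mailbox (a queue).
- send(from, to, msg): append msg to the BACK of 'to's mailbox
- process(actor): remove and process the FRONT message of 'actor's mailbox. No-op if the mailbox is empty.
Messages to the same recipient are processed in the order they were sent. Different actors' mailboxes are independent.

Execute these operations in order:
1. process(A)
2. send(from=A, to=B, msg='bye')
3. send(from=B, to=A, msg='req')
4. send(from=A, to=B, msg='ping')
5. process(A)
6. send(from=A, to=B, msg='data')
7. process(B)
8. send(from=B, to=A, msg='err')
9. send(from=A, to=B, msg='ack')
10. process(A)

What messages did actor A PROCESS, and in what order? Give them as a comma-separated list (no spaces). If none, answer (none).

Answer: req,err

Derivation:
After 1 (process(A)): A:[] B:[]
After 2 (send(from=A, to=B, msg='bye')): A:[] B:[bye]
After 3 (send(from=B, to=A, msg='req')): A:[req] B:[bye]
After 4 (send(from=A, to=B, msg='ping')): A:[req] B:[bye,ping]
After 5 (process(A)): A:[] B:[bye,ping]
After 6 (send(from=A, to=B, msg='data')): A:[] B:[bye,ping,data]
After 7 (process(B)): A:[] B:[ping,data]
After 8 (send(from=B, to=A, msg='err')): A:[err] B:[ping,data]
After 9 (send(from=A, to=B, msg='ack')): A:[err] B:[ping,data,ack]
After 10 (process(A)): A:[] B:[ping,data,ack]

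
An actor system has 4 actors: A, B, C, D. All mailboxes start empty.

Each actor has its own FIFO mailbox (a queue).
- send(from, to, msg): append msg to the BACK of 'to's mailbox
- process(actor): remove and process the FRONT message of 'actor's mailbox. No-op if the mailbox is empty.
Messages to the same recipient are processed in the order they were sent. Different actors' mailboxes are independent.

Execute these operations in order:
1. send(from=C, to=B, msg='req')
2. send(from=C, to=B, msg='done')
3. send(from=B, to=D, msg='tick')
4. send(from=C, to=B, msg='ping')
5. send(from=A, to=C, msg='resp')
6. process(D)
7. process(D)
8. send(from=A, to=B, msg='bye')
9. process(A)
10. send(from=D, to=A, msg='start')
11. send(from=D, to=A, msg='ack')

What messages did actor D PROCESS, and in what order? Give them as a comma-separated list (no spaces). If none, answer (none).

After 1 (send(from=C, to=B, msg='req')): A:[] B:[req] C:[] D:[]
After 2 (send(from=C, to=B, msg='done')): A:[] B:[req,done] C:[] D:[]
After 3 (send(from=B, to=D, msg='tick')): A:[] B:[req,done] C:[] D:[tick]
After 4 (send(from=C, to=B, msg='ping')): A:[] B:[req,done,ping] C:[] D:[tick]
After 5 (send(from=A, to=C, msg='resp')): A:[] B:[req,done,ping] C:[resp] D:[tick]
After 6 (process(D)): A:[] B:[req,done,ping] C:[resp] D:[]
After 7 (process(D)): A:[] B:[req,done,ping] C:[resp] D:[]
After 8 (send(from=A, to=B, msg='bye')): A:[] B:[req,done,ping,bye] C:[resp] D:[]
After 9 (process(A)): A:[] B:[req,done,ping,bye] C:[resp] D:[]
After 10 (send(from=D, to=A, msg='start')): A:[start] B:[req,done,ping,bye] C:[resp] D:[]
After 11 (send(from=D, to=A, msg='ack')): A:[start,ack] B:[req,done,ping,bye] C:[resp] D:[]

Answer: tick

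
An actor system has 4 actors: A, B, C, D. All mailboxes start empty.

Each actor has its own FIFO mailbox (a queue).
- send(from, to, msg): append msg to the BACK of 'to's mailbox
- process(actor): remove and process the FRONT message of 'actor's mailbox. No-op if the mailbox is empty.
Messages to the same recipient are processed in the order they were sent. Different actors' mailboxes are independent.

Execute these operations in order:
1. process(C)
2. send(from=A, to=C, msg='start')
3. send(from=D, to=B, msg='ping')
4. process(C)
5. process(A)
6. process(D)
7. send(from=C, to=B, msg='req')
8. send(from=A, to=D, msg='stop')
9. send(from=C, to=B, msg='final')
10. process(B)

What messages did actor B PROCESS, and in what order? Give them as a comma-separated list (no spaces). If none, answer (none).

After 1 (process(C)): A:[] B:[] C:[] D:[]
After 2 (send(from=A, to=C, msg='start')): A:[] B:[] C:[start] D:[]
After 3 (send(from=D, to=B, msg='ping')): A:[] B:[ping] C:[start] D:[]
After 4 (process(C)): A:[] B:[ping] C:[] D:[]
After 5 (process(A)): A:[] B:[ping] C:[] D:[]
After 6 (process(D)): A:[] B:[ping] C:[] D:[]
After 7 (send(from=C, to=B, msg='req')): A:[] B:[ping,req] C:[] D:[]
After 8 (send(from=A, to=D, msg='stop')): A:[] B:[ping,req] C:[] D:[stop]
After 9 (send(from=C, to=B, msg='final')): A:[] B:[ping,req,final] C:[] D:[stop]
After 10 (process(B)): A:[] B:[req,final] C:[] D:[stop]

Answer: ping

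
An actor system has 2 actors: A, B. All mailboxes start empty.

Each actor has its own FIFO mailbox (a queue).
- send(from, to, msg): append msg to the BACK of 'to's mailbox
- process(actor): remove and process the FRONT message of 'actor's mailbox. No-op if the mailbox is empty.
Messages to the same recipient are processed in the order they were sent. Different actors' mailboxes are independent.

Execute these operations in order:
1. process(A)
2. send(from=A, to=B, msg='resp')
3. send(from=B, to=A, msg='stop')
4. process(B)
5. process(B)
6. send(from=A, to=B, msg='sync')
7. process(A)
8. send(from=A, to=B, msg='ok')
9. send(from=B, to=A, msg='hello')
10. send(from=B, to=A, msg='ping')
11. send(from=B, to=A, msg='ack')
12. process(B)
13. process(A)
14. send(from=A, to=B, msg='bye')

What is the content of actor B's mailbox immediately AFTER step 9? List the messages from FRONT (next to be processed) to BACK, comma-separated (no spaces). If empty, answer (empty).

After 1 (process(A)): A:[] B:[]
After 2 (send(from=A, to=B, msg='resp')): A:[] B:[resp]
After 3 (send(from=B, to=A, msg='stop')): A:[stop] B:[resp]
After 4 (process(B)): A:[stop] B:[]
After 5 (process(B)): A:[stop] B:[]
After 6 (send(from=A, to=B, msg='sync')): A:[stop] B:[sync]
After 7 (process(A)): A:[] B:[sync]
After 8 (send(from=A, to=B, msg='ok')): A:[] B:[sync,ok]
After 9 (send(from=B, to=A, msg='hello')): A:[hello] B:[sync,ok]

sync,ok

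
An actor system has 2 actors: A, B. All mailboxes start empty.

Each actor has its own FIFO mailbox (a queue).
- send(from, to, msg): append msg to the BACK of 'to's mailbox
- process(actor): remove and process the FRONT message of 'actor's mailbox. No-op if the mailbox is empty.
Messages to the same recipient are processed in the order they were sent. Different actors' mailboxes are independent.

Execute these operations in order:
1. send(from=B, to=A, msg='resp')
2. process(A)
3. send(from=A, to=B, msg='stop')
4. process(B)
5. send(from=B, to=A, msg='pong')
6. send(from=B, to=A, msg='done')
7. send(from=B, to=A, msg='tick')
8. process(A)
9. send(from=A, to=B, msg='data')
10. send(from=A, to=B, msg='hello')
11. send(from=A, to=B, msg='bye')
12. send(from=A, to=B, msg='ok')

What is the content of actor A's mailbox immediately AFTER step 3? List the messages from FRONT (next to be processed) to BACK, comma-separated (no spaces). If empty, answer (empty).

After 1 (send(from=B, to=A, msg='resp')): A:[resp] B:[]
After 2 (process(A)): A:[] B:[]
After 3 (send(from=A, to=B, msg='stop')): A:[] B:[stop]

(empty)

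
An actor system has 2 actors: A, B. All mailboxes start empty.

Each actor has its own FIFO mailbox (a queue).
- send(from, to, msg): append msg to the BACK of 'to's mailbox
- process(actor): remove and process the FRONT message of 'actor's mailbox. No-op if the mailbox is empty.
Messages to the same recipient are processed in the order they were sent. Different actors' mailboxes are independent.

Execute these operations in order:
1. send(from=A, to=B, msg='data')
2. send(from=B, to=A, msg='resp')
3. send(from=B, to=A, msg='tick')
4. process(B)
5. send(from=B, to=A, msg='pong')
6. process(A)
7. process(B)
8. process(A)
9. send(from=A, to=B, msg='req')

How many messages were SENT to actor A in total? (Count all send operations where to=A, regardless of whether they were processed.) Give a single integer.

Answer: 3

Derivation:
After 1 (send(from=A, to=B, msg='data')): A:[] B:[data]
After 2 (send(from=B, to=A, msg='resp')): A:[resp] B:[data]
After 3 (send(from=B, to=A, msg='tick')): A:[resp,tick] B:[data]
After 4 (process(B)): A:[resp,tick] B:[]
After 5 (send(from=B, to=A, msg='pong')): A:[resp,tick,pong] B:[]
After 6 (process(A)): A:[tick,pong] B:[]
After 7 (process(B)): A:[tick,pong] B:[]
After 8 (process(A)): A:[pong] B:[]
After 9 (send(from=A, to=B, msg='req')): A:[pong] B:[req]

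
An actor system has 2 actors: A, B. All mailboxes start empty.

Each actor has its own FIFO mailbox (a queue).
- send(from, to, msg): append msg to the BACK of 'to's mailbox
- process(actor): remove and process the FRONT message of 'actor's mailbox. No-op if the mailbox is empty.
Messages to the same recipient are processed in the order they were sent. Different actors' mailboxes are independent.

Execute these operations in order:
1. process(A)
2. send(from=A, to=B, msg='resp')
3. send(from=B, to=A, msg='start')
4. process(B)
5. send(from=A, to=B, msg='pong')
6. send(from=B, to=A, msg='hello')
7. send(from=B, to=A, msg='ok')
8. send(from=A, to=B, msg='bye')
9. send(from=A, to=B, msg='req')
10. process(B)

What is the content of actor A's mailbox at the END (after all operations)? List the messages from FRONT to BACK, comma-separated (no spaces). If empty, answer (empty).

After 1 (process(A)): A:[] B:[]
After 2 (send(from=A, to=B, msg='resp')): A:[] B:[resp]
After 3 (send(from=B, to=A, msg='start')): A:[start] B:[resp]
After 4 (process(B)): A:[start] B:[]
After 5 (send(from=A, to=B, msg='pong')): A:[start] B:[pong]
After 6 (send(from=B, to=A, msg='hello')): A:[start,hello] B:[pong]
After 7 (send(from=B, to=A, msg='ok')): A:[start,hello,ok] B:[pong]
After 8 (send(from=A, to=B, msg='bye')): A:[start,hello,ok] B:[pong,bye]
After 9 (send(from=A, to=B, msg='req')): A:[start,hello,ok] B:[pong,bye,req]
After 10 (process(B)): A:[start,hello,ok] B:[bye,req]

Answer: start,hello,ok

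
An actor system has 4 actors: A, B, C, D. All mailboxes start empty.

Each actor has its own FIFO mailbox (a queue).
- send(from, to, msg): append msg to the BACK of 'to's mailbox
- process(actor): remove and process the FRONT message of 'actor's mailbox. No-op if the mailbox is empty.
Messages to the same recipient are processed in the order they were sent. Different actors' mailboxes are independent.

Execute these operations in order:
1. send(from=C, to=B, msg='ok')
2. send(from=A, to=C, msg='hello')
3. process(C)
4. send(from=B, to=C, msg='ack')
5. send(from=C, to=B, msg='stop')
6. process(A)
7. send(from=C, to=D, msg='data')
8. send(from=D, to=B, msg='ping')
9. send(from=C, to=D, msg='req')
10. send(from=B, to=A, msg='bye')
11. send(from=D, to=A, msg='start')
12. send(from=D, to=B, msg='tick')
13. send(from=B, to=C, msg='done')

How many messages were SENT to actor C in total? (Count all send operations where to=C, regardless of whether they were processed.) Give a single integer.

Answer: 3

Derivation:
After 1 (send(from=C, to=B, msg='ok')): A:[] B:[ok] C:[] D:[]
After 2 (send(from=A, to=C, msg='hello')): A:[] B:[ok] C:[hello] D:[]
After 3 (process(C)): A:[] B:[ok] C:[] D:[]
After 4 (send(from=B, to=C, msg='ack')): A:[] B:[ok] C:[ack] D:[]
After 5 (send(from=C, to=B, msg='stop')): A:[] B:[ok,stop] C:[ack] D:[]
After 6 (process(A)): A:[] B:[ok,stop] C:[ack] D:[]
After 7 (send(from=C, to=D, msg='data')): A:[] B:[ok,stop] C:[ack] D:[data]
After 8 (send(from=D, to=B, msg='ping')): A:[] B:[ok,stop,ping] C:[ack] D:[data]
After 9 (send(from=C, to=D, msg='req')): A:[] B:[ok,stop,ping] C:[ack] D:[data,req]
After 10 (send(from=B, to=A, msg='bye')): A:[bye] B:[ok,stop,ping] C:[ack] D:[data,req]
After 11 (send(from=D, to=A, msg='start')): A:[bye,start] B:[ok,stop,ping] C:[ack] D:[data,req]
After 12 (send(from=D, to=B, msg='tick')): A:[bye,start] B:[ok,stop,ping,tick] C:[ack] D:[data,req]
After 13 (send(from=B, to=C, msg='done')): A:[bye,start] B:[ok,stop,ping,tick] C:[ack,done] D:[data,req]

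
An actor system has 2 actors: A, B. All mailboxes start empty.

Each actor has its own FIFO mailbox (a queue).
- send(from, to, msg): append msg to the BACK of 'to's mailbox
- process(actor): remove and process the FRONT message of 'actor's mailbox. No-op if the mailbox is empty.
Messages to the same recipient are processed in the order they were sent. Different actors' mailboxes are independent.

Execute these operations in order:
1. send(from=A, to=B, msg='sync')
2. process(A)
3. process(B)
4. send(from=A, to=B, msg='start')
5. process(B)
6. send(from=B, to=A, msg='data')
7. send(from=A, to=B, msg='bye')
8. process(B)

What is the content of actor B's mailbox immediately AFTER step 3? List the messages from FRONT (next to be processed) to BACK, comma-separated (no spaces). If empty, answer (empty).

After 1 (send(from=A, to=B, msg='sync')): A:[] B:[sync]
After 2 (process(A)): A:[] B:[sync]
After 3 (process(B)): A:[] B:[]

(empty)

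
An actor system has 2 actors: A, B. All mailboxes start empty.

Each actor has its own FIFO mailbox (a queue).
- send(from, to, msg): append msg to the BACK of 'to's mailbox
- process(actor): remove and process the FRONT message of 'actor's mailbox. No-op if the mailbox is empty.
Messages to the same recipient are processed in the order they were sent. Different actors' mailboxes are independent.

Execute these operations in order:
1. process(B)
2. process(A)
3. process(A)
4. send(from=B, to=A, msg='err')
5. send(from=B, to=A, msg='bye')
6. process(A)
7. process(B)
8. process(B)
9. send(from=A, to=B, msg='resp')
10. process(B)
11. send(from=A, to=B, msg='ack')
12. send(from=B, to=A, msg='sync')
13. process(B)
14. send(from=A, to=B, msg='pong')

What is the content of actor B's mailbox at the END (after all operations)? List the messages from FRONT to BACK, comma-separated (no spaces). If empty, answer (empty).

After 1 (process(B)): A:[] B:[]
After 2 (process(A)): A:[] B:[]
After 3 (process(A)): A:[] B:[]
After 4 (send(from=B, to=A, msg='err')): A:[err] B:[]
After 5 (send(from=B, to=A, msg='bye')): A:[err,bye] B:[]
After 6 (process(A)): A:[bye] B:[]
After 7 (process(B)): A:[bye] B:[]
After 8 (process(B)): A:[bye] B:[]
After 9 (send(from=A, to=B, msg='resp')): A:[bye] B:[resp]
After 10 (process(B)): A:[bye] B:[]
After 11 (send(from=A, to=B, msg='ack')): A:[bye] B:[ack]
After 12 (send(from=B, to=A, msg='sync')): A:[bye,sync] B:[ack]
After 13 (process(B)): A:[bye,sync] B:[]
After 14 (send(from=A, to=B, msg='pong')): A:[bye,sync] B:[pong]

Answer: pong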